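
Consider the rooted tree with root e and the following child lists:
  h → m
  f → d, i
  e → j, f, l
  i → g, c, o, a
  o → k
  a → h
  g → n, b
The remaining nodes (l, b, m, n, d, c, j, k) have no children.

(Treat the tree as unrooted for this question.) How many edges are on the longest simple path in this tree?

BFS from m reaches l last, at distance 6; BFS from l confirms no node is farther.
Path: m – h – a – i – f – e – l.

6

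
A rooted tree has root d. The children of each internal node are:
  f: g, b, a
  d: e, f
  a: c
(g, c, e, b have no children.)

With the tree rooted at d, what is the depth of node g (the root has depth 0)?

Climbing from g to the root: g–f–d. That's 2 steps.

2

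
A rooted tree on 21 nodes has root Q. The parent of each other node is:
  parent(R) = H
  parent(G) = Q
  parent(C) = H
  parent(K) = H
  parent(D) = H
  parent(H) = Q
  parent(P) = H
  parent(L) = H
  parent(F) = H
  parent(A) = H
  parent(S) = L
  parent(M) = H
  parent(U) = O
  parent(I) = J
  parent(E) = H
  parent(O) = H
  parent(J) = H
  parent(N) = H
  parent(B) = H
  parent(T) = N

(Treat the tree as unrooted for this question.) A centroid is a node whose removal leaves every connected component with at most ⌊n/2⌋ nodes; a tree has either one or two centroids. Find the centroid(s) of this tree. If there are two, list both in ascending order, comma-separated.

H

Removing H splits the tree into components of sizes 2, 2, 2, 2, 2, 1, 1, 1, 1, 1, 1, 1, 1, 1, 1; the largest is 2 ≤ ⌊21/2⌋ = 10.
Every other node leaves some component of size > 10, so the centroid is unique.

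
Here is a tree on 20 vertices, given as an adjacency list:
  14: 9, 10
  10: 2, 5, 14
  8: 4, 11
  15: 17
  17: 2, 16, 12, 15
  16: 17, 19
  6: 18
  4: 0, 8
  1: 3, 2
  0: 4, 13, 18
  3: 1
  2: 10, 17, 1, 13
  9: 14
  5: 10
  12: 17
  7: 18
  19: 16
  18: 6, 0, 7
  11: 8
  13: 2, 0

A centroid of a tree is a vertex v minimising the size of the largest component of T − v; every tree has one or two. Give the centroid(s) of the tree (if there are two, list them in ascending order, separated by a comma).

Delete 2: the remaining components have sizes 8, 5, 4, 2. Max 8 ≤ 10, so 2 is a centroid.
Every other node leaves some component of size > 10, so the centroid is unique.

2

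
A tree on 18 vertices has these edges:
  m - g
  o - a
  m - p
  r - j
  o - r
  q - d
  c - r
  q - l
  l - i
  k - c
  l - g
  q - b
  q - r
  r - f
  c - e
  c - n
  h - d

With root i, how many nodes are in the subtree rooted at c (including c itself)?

Descendants of c (including itself): c, k, e, n. That's 4.

4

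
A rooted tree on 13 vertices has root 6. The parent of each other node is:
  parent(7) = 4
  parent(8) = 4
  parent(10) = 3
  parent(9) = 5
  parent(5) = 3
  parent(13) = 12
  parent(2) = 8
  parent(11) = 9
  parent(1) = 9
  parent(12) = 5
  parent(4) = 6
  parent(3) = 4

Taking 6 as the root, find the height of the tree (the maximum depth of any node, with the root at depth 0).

5

1 sits deepest: 6 → 4 → 3 → 5 → 9 → 1 — 5 edges from the root.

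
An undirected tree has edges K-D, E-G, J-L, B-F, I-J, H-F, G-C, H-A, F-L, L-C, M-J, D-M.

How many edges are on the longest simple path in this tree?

BFS from K reaches E last, at distance 7; BFS from E confirms no node is farther.
Path: K–D–M–J–L–C–G–E.

7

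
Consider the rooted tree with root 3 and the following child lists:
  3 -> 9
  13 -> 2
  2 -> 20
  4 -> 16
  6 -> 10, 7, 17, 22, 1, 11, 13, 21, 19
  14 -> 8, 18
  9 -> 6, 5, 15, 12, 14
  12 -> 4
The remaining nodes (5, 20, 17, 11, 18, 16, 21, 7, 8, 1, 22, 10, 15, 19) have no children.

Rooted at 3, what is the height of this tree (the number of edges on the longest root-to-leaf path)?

5

A deepest node is 20, reached by 3–9–6–13–2–20.
That path has 5 edges, so the height is 5.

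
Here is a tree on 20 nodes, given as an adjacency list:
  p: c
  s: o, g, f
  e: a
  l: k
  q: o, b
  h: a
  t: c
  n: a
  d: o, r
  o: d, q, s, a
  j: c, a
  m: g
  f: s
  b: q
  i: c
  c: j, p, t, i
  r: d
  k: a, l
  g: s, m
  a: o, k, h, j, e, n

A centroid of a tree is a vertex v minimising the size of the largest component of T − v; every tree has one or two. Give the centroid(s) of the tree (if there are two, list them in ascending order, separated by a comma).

a

If a is removed the pieces have sizes 9, 5, 2, 1, 1, 1, all ≤ ⌊20/2⌋ = 10.
No neighbour of a does as well, so a is the unique centroid.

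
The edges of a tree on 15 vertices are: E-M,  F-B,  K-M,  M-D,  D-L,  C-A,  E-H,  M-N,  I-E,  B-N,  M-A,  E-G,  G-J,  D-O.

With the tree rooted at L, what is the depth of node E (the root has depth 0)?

Climbing from E to the root: E–M–D–L. That's 3 steps.

3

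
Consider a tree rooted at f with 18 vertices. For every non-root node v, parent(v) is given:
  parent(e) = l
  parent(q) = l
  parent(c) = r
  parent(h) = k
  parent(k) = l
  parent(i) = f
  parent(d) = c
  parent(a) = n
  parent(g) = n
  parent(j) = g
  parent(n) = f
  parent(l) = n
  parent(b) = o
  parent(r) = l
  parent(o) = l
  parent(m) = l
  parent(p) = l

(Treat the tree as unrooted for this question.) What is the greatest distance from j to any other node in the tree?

6

Distances from j peak at 6, attained at d.
j–g–n–l–r–c–d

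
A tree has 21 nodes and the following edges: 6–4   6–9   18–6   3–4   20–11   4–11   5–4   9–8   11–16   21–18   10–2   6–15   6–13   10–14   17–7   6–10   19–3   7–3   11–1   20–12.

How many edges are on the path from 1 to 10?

The path is 1–11–4–6–10, which has 4 edges.

4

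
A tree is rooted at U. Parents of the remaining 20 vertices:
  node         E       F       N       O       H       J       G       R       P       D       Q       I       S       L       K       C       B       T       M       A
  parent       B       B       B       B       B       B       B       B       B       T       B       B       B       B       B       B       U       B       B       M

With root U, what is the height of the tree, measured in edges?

3

A sits deepest: U → B → M → A — 3 edges from the root.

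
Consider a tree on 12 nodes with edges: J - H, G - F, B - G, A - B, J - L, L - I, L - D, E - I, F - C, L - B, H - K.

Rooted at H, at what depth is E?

H–J–L–I–E — 4 edges.

4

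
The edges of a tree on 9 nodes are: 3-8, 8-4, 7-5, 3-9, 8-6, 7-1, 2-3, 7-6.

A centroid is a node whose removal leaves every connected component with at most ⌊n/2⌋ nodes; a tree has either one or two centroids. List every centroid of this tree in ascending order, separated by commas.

8

Removing 8 splits the tree into components of sizes 4, 3, 1; the largest is 4 ≤ ⌊9/2⌋ = 4.
Every other node leaves some component of size > 4, so the centroid is unique.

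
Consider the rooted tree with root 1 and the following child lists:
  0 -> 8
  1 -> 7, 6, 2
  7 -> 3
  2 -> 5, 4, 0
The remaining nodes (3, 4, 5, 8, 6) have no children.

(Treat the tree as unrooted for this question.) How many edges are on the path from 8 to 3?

5

Walking from 8: 8–0–2–1–7–3. Length 5.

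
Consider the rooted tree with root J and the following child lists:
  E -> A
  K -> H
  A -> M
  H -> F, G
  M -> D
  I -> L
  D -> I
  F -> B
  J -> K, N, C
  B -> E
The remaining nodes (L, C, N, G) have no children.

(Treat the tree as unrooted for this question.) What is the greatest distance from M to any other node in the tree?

8

Distances from M peak at 8, attained at N (C also at distance 8).
M – A – E – B – F – H – K – J – N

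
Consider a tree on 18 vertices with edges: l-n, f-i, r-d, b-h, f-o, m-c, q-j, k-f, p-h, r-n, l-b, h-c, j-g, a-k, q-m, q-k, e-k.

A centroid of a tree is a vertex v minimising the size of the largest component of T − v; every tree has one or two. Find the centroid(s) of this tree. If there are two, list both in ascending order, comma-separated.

Removing q splits the tree into components of sizes 9, 6, 2; the largest is 9 ≤ ⌊18/2⌋ = 9.
Its neighbour m also leaves a largest component of size 9, so both are centroids.

m, q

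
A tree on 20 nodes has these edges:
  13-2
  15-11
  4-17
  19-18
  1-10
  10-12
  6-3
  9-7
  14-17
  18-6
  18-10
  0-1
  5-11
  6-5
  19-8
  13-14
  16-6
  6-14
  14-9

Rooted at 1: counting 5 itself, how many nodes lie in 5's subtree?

3

The subtree rooted at 5 contains: 5, 11, 15 — 3 nodes.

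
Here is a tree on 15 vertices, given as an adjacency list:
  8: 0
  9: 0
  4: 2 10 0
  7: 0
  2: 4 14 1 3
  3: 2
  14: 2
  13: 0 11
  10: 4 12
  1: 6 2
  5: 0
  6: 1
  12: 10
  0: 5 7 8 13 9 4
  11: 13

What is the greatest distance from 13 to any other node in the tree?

5

A farthest node from 13 is 6.
The path 13 – 0 – 4 – 2 – 1 – 6 has 5 edges.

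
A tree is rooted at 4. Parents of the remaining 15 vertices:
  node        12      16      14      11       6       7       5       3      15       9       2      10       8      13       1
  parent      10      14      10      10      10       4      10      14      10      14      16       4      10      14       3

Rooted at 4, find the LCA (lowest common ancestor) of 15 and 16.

10

Path 15→root: 15 10 4; path 16→root: 16 14 10 4.
First common node: 10.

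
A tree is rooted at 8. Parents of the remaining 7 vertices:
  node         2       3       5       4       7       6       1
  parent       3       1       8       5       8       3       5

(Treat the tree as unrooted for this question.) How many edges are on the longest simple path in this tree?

Starting from 2, a farthest node is 7 at distance 5.
One longest path: 2 – 3 – 1 – 5 – 8 – 7.
So the diameter is 5.

5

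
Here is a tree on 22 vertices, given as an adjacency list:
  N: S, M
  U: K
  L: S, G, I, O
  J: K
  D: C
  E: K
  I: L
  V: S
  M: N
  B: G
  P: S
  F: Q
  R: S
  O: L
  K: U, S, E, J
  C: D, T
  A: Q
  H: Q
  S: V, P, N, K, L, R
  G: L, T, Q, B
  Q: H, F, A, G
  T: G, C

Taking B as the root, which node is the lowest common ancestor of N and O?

N's ancestor chain is N, S, L, G, B and O's is O, L, G, B; they first meet at L.

L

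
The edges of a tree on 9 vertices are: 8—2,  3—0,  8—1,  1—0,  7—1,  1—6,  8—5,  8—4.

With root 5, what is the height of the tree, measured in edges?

The longest root-to-leaf path is 5 – 8 – 1 – 0 – 3 (4 edges).

4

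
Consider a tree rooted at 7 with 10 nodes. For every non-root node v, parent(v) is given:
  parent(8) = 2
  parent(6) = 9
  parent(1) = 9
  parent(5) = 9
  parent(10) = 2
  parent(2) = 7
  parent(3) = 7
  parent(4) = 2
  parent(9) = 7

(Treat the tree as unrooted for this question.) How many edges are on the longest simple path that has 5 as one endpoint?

Distances from 5 peak at 4, attained at 10 (8, 4 also at distance 4).
5 – 9 – 7 – 2 – 10

4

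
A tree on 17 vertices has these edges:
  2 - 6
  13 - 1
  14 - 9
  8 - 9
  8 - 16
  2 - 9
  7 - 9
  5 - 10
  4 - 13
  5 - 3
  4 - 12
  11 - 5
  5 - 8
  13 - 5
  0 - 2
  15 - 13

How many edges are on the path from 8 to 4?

The path is 8 - 5 - 13 - 4, which has 3 edges.

3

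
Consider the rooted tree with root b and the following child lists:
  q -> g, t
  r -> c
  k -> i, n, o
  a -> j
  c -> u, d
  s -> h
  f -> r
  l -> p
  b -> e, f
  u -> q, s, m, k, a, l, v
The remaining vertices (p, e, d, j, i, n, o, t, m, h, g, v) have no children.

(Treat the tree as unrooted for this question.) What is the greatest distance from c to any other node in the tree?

A farthest node from c is e.
The path c–r–f–b–e has 4 edges.

4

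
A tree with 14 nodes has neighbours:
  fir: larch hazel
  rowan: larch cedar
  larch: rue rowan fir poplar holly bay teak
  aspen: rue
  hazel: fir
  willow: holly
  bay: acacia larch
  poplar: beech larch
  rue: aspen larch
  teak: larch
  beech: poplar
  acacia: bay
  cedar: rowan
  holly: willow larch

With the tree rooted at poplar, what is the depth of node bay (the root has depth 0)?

2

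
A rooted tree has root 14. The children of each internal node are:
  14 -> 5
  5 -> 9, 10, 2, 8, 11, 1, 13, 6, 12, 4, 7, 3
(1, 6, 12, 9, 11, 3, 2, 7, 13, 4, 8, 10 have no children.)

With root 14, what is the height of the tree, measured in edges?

2

A deepest node is 4, reached by 14-5-4.
That path has 2 edges, so the height is 2.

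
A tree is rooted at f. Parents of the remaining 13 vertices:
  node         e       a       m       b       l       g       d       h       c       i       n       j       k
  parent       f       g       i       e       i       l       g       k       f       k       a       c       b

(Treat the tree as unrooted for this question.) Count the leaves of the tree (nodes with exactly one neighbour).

The leaves are d, h, j, m, n.
That is 5 leaves.

5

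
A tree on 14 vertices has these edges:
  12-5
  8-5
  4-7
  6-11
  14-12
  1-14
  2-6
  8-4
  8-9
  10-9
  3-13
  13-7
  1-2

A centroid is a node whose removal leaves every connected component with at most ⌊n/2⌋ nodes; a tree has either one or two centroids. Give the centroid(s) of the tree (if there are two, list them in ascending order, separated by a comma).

If 5 is removed the pieces have sizes 7, 6, all ≤ ⌊14/2⌋ = 7.
8 is adjacent to 5 and is also a centroid (the largest component after removing it is likewise 7).

5, 8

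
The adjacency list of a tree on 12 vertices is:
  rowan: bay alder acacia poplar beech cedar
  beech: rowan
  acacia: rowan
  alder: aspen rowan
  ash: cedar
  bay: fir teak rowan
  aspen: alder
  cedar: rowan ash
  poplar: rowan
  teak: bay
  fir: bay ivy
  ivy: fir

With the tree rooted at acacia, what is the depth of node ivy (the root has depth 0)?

acacia → rowan → bay → fir → ivy — 4 edges.

4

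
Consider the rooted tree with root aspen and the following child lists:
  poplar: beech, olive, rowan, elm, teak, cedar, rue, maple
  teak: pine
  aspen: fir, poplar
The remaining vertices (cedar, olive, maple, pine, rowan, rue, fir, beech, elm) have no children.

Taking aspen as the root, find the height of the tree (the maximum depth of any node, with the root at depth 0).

pine sits deepest: aspen–poplar–teak–pine — 3 edges from the root.

3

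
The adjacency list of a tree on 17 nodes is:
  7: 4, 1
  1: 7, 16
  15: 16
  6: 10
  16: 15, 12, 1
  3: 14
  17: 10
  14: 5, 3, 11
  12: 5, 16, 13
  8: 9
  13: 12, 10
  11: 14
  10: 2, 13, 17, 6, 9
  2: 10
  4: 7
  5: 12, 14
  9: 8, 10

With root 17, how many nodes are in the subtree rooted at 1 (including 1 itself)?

The subtree rooted at 1 contains: 1, 7, 4 — 3 nodes.

3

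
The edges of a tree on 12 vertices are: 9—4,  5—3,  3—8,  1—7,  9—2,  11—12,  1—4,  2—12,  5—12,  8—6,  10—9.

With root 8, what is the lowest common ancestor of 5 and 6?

5's ancestor chain is 5, 3, 8 and 6's is 6, 8; they first meet at 8.

8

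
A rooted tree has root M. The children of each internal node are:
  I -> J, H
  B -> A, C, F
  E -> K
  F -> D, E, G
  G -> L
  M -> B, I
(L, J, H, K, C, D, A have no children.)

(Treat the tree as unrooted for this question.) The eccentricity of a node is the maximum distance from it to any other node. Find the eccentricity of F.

Distances from F peak at 4, attained at H (J also at distance 4).
F-B-M-I-H

4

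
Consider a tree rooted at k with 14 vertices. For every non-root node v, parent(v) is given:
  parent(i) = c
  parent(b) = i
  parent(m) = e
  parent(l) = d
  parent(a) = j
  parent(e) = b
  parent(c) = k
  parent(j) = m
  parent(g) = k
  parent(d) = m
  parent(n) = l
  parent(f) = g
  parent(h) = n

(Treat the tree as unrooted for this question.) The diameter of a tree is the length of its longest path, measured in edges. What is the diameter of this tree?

11

BFS from h reaches f last, at distance 11; BFS from f confirms no node is farther.
Path: h – n – l – d – m – e – b – i – c – k – g – f.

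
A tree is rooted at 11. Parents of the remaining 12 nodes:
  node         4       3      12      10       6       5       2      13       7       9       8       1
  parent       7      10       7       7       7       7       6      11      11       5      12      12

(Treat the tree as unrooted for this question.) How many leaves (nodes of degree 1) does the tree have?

Exactly 7 nodes have a single neighbour: 1, 2, 3, 4, 8, 9, 13.

7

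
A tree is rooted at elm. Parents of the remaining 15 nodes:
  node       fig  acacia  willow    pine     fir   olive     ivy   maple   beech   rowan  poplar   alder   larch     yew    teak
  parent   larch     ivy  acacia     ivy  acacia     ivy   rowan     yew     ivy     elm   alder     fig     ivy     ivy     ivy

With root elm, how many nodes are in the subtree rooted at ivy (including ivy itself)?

14

ivy's subtree: {ivy, acacia, larch, beech, yew, olive, pine, teak, fir, willow, fig, maple, alder, poplar}, size 14.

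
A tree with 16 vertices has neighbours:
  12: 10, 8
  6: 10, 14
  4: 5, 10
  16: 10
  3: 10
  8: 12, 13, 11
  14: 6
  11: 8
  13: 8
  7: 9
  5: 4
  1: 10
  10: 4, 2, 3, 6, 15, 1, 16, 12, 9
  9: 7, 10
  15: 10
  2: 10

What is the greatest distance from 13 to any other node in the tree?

Distances from 13 peak at 5, attained at 5 (7, 14 also at distance 5).
13-8-12-10-4-5

5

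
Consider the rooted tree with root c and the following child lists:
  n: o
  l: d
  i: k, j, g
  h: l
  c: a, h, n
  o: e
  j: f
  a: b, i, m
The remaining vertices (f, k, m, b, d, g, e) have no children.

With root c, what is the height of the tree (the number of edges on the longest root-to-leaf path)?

A deepest node is f, reached by c-a-i-j-f.
That path has 4 edges, so the height is 4.

4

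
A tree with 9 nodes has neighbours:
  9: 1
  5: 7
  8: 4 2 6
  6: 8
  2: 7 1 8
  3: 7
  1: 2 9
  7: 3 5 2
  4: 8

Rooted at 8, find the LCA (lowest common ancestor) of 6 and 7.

8

Ancestors of 6 (toward the root): 6, 8.
Ancestors of 7: 7, 2, 8.
The deepest node appearing in both lists is 8.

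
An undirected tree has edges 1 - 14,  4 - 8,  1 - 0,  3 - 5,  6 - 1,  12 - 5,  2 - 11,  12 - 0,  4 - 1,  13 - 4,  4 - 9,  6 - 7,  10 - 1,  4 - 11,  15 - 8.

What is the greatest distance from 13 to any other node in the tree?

6

A farthest node from 13 is 3.
The path 13 – 4 – 1 – 0 – 12 – 5 – 3 has 6 edges.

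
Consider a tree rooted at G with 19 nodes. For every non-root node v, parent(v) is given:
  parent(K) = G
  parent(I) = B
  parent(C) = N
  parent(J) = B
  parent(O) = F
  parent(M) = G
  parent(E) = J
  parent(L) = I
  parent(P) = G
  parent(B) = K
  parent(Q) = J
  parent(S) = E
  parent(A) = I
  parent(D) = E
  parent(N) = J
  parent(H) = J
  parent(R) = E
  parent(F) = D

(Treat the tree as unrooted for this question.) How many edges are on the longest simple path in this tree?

Starting from M, a farthest node is O at distance 8.
One longest path: M - G - K - B - J - E - D - F - O.
So the diameter is 8.

8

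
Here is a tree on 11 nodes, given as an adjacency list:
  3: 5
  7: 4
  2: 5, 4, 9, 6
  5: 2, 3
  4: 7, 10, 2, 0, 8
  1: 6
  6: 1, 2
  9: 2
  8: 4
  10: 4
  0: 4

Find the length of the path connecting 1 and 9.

1 - 6 - 2 - 9: 3 edges.

3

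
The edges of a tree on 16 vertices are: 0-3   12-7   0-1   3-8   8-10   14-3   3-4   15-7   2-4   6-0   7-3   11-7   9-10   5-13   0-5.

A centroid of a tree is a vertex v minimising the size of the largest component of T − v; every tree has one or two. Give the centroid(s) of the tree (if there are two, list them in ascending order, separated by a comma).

3

Removing 3 splits the tree into components of sizes 5, 4, 3, 2, 1; the largest is 5 ≤ ⌊16/2⌋ = 8.
No neighbour of 3 does as well, so 3 is the unique centroid.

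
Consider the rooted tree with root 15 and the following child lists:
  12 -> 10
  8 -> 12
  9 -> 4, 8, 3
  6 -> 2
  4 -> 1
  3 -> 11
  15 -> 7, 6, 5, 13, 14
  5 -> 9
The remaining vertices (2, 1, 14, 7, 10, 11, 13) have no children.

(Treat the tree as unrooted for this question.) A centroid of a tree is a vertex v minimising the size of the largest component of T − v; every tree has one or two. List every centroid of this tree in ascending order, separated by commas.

9

Delete 9: the remaining components have sizes 7, 3, 2, 2. Max 7 ≤ 7, so 9 is a centroid.
No neighbour of 9 does as well, so 9 is the unique centroid.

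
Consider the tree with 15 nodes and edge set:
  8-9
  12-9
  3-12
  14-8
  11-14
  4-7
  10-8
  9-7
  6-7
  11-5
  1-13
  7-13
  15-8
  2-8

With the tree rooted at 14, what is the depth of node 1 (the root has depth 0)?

5

Climbing from 1 to the root: 1–13–7–9–8–14. That's 5 steps.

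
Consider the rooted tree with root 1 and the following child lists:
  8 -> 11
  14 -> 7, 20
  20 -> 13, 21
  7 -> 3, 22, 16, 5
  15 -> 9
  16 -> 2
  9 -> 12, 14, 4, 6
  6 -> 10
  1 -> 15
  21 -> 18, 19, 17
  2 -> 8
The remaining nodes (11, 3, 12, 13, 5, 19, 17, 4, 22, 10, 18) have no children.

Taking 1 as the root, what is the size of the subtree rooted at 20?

Descendants of 20 (including itself): 20, 21, 13, 18, 19, 17. That's 6.

6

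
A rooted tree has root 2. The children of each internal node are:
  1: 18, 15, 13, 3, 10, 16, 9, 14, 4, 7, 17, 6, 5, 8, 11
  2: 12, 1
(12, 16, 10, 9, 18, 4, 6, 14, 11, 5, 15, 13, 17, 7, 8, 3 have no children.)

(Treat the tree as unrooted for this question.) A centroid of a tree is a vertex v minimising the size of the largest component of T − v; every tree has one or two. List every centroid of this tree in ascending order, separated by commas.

If 1 is removed the pieces have sizes 2, 1, 1, 1, 1, 1, 1, 1, 1, 1, 1, 1, 1, 1, 1, 1, all ≤ ⌊18/2⌋ = 9.
Every other node leaves some component of size > 9, so the centroid is unique.

1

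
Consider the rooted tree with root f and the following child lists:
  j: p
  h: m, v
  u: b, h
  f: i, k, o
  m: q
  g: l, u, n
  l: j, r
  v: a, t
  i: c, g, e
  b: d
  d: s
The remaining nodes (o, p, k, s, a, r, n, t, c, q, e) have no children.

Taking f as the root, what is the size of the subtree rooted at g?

Descendants of g (including itself): g, u, l, n, h, b, j, r, m, v, d, p, q, a, t, s. That's 16.

16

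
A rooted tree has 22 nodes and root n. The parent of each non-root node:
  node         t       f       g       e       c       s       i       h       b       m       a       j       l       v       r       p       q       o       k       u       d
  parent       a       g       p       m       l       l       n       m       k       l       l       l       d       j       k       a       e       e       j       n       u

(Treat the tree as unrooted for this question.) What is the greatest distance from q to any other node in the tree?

The node farthest from q is i (f also at distance 7), via q-e-m-l-d-u-n-i — 7 edges.

7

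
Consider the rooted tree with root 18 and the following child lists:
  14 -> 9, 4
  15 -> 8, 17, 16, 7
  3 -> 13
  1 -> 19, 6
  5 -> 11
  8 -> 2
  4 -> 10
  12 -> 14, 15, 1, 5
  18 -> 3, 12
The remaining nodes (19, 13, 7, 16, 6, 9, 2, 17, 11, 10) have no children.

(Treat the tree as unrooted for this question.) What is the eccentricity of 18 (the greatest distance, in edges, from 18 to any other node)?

4

A farthest node from 18 is 10 (2 also at distance 4).
The path 18–12–14–4–10 has 4 edges.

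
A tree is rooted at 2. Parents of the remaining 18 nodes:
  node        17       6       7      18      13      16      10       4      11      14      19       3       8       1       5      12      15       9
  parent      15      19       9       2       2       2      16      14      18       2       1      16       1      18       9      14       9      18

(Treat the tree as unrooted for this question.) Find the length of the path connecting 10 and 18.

10 - 16 - 2 - 18: 3 edges.

3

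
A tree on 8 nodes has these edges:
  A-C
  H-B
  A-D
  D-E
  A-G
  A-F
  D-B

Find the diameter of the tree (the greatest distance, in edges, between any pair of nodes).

4

A longest path is H-B-D-A-F, with 4 edges.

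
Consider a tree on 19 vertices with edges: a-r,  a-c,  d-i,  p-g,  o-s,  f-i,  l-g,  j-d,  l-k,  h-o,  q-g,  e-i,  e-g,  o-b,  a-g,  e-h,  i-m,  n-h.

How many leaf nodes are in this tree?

11

Exactly 11 nodes have a single neighbour: b, c, f, j, k, m, n, p, q, r, s.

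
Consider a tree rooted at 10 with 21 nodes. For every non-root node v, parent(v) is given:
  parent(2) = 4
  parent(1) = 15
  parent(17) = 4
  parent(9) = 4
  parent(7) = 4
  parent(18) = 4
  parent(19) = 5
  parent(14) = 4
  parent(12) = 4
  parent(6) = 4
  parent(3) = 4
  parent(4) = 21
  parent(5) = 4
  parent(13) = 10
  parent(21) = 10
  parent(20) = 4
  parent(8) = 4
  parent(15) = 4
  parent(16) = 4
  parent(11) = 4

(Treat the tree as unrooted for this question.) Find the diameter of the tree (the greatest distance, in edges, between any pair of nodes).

5

A longest path is 13 - 10 - 21 - 4 - 15 - 1, with 5 edges.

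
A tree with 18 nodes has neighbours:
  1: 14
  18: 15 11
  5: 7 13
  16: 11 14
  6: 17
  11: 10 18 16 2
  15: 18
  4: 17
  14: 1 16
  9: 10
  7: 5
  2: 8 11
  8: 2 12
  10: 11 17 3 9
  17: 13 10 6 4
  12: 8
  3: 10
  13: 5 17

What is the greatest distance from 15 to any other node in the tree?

Distances from 15 peak at 7, attained at 7.
15–18–11–10–17–13–5–7

7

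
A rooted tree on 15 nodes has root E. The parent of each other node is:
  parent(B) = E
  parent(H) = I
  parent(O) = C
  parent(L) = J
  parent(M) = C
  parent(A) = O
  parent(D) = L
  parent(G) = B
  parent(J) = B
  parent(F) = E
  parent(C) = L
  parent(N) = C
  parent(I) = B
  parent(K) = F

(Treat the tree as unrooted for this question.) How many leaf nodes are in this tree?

7

The leaves are A, D, G, H, K, M, N.
That is 7 leaves.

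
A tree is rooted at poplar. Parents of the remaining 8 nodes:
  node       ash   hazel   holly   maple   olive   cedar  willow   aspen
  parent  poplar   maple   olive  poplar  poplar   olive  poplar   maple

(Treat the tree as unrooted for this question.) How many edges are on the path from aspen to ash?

3

The path is aspen – maple – poplar – ash, which has 3 edges.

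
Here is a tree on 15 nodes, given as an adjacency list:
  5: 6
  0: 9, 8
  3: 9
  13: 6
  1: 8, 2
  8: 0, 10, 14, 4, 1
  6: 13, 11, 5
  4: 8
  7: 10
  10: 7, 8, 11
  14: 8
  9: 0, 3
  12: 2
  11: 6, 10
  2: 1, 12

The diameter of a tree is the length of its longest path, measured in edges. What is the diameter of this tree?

7

A longest path is 5 - 6 - 11 - 10 - 8 - 0 - 9 - 3, with 7 edges.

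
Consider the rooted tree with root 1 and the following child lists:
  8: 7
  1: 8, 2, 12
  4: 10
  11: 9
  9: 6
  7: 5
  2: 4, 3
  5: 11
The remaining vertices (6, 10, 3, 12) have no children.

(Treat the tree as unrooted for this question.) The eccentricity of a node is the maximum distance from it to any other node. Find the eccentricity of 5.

6

Distances from 5 peak at 6, attained at 10.
5–7–8–1–2–4–10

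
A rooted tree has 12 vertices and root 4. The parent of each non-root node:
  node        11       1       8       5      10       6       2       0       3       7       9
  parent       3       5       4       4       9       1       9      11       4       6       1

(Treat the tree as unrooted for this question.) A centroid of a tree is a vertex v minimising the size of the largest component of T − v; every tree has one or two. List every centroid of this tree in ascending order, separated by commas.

Delete 1: the remaining components have sizes 6, 3, 2. Max 6 ≤ 6, so 1 is a centroid.
5 is adjacent to 1 and is also a centroid (the largest component after removing it is likewise 6).

1, 5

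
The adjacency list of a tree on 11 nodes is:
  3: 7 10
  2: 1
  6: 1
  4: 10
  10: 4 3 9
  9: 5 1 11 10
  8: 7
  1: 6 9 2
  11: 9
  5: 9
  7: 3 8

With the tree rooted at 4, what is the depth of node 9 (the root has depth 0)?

2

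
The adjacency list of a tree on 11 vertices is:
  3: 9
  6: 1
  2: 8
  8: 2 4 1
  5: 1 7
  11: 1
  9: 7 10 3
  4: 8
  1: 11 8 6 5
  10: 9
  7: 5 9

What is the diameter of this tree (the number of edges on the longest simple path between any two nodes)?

6

Starting from 2, a farthest node is 3 at distance 6.
One longest path: 2 - 8 - 1 - 5 - 7 - 9 - 3.
So the diameter is 6.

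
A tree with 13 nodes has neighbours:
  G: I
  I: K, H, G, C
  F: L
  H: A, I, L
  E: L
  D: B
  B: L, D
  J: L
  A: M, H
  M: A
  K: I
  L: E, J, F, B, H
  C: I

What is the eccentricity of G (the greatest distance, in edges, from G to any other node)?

5

The node farthest from G is D, via G-I-H-L-B-D — 5 edges.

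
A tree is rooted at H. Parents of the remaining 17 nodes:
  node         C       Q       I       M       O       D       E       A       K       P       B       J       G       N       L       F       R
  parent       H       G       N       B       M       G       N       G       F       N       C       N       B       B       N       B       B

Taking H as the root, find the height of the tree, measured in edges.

4

D sits deepest: H – C – B – G – D — 4 edges from the root.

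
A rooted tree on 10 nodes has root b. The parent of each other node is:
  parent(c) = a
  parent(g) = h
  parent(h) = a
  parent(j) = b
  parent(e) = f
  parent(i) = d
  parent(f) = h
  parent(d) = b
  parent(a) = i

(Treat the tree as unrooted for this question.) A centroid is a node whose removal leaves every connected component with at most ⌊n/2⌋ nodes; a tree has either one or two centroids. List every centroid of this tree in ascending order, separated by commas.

a

Delete a: the remaining components have sizes 4, 4, 1. Max 4 ≤ 5, so a is a centroid.
No neighbour of a does as well, so a is the unique centroid.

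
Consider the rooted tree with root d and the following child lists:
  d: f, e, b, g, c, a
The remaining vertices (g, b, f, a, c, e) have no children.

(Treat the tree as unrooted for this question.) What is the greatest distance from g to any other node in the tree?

2

Distances from g peak at 2, attained at a (c, b, e, f also at distance 2).
g-d-a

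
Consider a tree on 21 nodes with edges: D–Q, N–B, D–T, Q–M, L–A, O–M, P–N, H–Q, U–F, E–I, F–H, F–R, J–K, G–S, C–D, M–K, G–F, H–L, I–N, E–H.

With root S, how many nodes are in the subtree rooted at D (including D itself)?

Descendants of D (including itself): D, T, C. That's 3.

3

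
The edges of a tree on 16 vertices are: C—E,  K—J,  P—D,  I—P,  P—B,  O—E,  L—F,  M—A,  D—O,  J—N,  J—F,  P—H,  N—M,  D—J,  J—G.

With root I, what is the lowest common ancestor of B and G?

Path B→root: B P I; path G→root: G J D P I.
First common node: P.

P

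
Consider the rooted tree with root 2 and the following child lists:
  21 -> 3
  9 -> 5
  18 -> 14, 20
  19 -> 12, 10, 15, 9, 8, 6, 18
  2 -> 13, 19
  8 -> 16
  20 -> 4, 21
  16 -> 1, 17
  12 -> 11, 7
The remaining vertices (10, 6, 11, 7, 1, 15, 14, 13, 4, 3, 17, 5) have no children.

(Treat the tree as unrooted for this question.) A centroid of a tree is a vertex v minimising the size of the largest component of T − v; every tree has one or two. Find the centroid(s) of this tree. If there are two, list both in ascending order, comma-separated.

19

If 19 is removed the pieces have sizes 6, 4, 3, 2, 2, 1, 1, 1, all ≤ ⌊21/2⌋ = 10.
No neighbour of 19 does as well, so 19 is the unique centroid.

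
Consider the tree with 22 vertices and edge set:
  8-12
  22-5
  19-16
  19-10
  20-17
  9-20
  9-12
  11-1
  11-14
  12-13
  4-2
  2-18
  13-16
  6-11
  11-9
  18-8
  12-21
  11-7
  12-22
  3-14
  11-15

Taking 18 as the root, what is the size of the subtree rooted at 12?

12's subtree: {12, 9, 22, 13, 21, 11, 20, 5, 16, 14, 7, 6, 1, 15, 17, 19, 3, 10}, size 18.

18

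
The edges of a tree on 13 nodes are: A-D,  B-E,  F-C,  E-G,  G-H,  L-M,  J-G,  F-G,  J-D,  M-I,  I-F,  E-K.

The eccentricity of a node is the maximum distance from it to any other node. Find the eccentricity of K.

6

A farthest node from K is L.
The path K – E – G – F – I – M – L has 6 edges.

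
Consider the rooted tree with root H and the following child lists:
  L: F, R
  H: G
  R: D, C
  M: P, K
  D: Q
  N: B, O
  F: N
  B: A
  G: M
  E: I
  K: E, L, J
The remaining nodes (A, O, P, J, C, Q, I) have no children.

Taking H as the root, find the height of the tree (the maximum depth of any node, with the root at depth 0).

8

A sits deepest: H → G → M → K → L → F → N → B → A — 8 edges from the root.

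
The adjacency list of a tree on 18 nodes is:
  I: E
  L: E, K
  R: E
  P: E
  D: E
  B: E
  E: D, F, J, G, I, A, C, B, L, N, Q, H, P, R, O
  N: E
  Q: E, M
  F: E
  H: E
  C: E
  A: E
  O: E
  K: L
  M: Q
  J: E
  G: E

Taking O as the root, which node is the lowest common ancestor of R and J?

R's ancestor chain is R, E, O and J's is J, E, O; they first meet at E.

E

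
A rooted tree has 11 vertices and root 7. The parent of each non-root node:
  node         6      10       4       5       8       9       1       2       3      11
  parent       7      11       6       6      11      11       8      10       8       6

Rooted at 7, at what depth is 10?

3

Path from 7 to 10: 7 – 6 – 11 – 10, which has 3 edges.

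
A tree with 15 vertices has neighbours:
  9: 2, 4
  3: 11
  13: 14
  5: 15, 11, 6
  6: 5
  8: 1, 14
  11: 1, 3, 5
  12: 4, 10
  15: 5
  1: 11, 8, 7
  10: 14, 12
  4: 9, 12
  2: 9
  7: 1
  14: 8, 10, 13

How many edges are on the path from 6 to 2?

10

The path is 6 - 5 - 11 - 1 - 8 - 14 - 10 - 12 - 4 - 9 - 2, which has 10 edges.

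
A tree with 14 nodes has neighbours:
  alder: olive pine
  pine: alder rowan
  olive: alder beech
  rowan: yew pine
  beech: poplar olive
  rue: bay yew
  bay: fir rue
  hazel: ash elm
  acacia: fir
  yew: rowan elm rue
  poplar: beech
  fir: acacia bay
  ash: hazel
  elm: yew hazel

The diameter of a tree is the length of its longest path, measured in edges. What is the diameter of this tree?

BFS from poplar reaches acacia last, at distance 10; BFS from acacia confirms no node is farther.
Path: poplar – beech – olive – alder – pine – rowan – yew – rue – bay – fir – acacia.

10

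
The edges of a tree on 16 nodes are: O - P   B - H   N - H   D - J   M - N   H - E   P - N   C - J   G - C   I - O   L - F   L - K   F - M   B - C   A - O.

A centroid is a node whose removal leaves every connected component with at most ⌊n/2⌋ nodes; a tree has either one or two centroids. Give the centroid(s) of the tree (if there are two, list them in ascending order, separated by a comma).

N

If N is removed the pieces have sizes 7, 4, 4, all ≤ ⌊16/2⌋ = 8.
Every other node leaves some component of size > 8, so the centroid is unique.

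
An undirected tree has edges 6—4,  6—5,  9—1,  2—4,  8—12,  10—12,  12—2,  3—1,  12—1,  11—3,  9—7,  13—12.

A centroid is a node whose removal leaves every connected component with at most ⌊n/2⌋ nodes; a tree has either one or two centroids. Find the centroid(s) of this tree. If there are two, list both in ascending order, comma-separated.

Removing 12 splits the tree into components of sizes 5, 4, 1, 1, 1; the largest is 5 ≤ ⌊13/2⌋ = 6.
Every other node leaves some component of size > 6, so the centroid is unique.

12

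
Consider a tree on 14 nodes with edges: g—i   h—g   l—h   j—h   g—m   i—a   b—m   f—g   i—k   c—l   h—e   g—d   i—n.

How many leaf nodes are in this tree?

9

Exactly 9 nodes have a single neighbour: a, b, c, d, e, f, j, k, n.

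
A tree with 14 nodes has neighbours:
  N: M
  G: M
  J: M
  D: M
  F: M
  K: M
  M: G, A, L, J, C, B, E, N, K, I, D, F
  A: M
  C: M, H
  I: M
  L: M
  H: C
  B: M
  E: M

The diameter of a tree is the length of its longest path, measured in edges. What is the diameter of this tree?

BFS from H reaches B last, at distance 3; BFS from B confirms no node is farther.
Path: H – C – M – B.

3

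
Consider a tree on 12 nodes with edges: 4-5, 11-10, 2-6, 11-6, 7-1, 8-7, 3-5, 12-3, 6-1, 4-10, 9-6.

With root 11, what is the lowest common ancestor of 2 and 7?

6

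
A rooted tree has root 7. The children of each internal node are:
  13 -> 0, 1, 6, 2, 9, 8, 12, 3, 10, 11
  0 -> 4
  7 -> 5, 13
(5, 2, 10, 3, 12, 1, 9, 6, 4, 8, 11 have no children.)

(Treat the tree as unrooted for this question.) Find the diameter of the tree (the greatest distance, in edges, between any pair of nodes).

4

BFS from 4 reaches 5 last, at distance 4; BFS from 5 confirms no node is farther.
Path: 4–0–13–7–5.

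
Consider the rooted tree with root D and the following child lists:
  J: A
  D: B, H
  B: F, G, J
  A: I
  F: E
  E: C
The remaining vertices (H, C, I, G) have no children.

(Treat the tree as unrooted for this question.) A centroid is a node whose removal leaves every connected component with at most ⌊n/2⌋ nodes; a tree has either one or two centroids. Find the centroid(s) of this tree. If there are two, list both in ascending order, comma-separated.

Delete B: the remaining components have sizes 3, 3, 2, 1. Max 3 ≤ 5, so B is a centroid.
Every other node leaves some component of size > 5, so the centroid is unique.

B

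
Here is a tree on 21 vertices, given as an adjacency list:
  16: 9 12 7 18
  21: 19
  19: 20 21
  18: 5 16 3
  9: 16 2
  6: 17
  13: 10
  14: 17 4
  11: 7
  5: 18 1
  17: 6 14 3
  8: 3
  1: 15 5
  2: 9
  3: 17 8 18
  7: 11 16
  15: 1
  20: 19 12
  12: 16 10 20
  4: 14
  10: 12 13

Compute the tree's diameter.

9

Starting from 4, a farthest node is 21 at distance 9.
One longest path: 4 - 14 - 17 - 3 - 18 - 16 - 12 - 20 - 19 - 21.
So the diameter is 9.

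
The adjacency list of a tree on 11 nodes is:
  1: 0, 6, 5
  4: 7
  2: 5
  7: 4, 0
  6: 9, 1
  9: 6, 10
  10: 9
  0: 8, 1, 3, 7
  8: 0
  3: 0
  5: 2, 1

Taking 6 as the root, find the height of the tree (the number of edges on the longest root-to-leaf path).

The longest root-to-leaf path is 6 → 1 → 0 → 7 → 4 (4 edges).

4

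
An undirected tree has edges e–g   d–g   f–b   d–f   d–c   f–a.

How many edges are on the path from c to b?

The path is c–d–f–b, which has 3 edges.

3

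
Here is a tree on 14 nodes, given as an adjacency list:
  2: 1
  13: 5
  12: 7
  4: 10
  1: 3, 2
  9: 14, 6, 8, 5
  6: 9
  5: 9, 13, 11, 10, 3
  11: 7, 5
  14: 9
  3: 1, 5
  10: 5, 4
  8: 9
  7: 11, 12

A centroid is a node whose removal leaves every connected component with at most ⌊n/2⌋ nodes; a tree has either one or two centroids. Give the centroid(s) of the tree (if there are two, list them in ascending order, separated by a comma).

Removing 5 splits the tree into components of sizes 4, 3, 3, 2, 1; the largest is 4 ≤ ⌊14/2⌋ = 7.
Every other node leaves some component of size > 7, so the centroid is unique.

5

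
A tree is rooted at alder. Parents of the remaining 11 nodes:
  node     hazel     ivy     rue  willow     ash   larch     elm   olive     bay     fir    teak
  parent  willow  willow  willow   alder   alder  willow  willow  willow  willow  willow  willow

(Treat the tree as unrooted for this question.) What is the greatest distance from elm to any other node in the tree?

3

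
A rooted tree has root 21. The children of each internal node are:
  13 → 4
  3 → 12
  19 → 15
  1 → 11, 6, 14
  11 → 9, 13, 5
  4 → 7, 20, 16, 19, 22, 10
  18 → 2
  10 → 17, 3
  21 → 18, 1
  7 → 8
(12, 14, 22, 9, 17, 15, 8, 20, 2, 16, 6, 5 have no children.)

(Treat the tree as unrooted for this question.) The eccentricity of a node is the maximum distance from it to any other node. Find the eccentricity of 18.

A farthest node from 18 is 12.
The path 18–21–1–11–13–4–10–3–12 has 8 edges.

8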